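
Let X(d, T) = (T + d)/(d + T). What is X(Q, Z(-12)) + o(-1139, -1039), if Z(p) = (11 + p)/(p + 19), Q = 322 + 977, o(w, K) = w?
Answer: -1138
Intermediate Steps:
Q = 1299
Z(p) = (11 + p)/(19 + p)
X(d, T) = 1 (X(d, T) = (T + d)/(T + d) = 1)
X(Q, Z(-12)) + o(-1139, -1039) = 1 - 1139 = -1138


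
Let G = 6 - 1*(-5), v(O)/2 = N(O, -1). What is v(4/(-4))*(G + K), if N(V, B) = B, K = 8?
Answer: -38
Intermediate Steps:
v(O) = -2 (v(O) = 2*(-1) = -2)
G = 11 (G = 6 + 5 = 11)
v(4/(-4))*(G + K) = -2*(11 + 8) = -2*19 = -38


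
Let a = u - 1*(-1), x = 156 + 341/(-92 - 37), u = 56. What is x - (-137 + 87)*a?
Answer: 387433/129 ≈ 3003.4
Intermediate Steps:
x = 19783/129 (x = 156 + 341/(-129) = 156 - 1/129*341 = 156 - 341/129 = 19783/129 ≈ 153.36)
a = 57 (a = 56 - 1*(-1) = 56 + 1 = 57)
x - (-137 + 87)*a = 19783/129 - (-137 + 87)*57 = 19783/129 - (-50)*57 = 19783/129 - 1*(-2850) = 19783/129 + 2850 = 387433/129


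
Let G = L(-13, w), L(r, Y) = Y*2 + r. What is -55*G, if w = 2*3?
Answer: 55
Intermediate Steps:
w = 6
L(r, Y) = r + 2*Y (L(r, Y) = 2*Y + r = r + 2*Y)
G = -1 (G = -13 + 2*6 = -13 + 12 = -1)
-55*G = -55*(-1) = 55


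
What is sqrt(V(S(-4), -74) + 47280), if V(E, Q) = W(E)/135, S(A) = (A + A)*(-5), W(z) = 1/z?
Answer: 7*sqrt(31262694)/180 ≈ 217.44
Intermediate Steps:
S(A) = -10*A (S(A) = (2*A)*(-5) = -10*A)
V(E, Q) = 1/(135*E) (V(E, Q) = 1/(E*135) = (1/135)/E = 1/(135*E))
sqrt(V(S(-4), -74) + 47280) = sqrt(1/(135*((-10*(-4)))) + 47280) = sqrt((1/135)/40 + 47280) = sqrt((1/135)*(1/40) + 47280) = sqrt(1/5400 + 47280) = sqrt(255312001/5400) = 7*sqrt(31262694)/180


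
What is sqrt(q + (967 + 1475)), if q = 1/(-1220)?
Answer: sqrt(908667895)/610 ≈ 49.417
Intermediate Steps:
q = -1/1220 ≈ -0.00081967
sqrt(q + (967 + 1475)) = sqrt(-1/1220 + (967 + 1475)) = sqrt(-1/1220 + 2442) = sqrt(2979239/1220) = sqrt(908667895)/610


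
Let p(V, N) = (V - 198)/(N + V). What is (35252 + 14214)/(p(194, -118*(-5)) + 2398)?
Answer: 9695336/470007 ≈ 20.628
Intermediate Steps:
p(V, N) = (-198 + V)/(N + V)
(35252 + 14214)/(p(194, -118*(-5)) + 2398) = (35252 + 14214)/((-198 + 194)/(-118*(-5) + 194) + 2398) = 49466/(-4/(590 + 194) + 2398) = 49466/(-4/784 + 2398) = 49466/((1/784)*(-4) + 2398) = 49466/(-1/196 + 2398) = 49466/(470007/196) = 49466*(196/470007) = 9695336/470007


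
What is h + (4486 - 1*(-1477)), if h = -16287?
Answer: -10324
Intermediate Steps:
h + (4486 - 1*(-1477)) = -16287 + (4486 - 1*(-1477)) = -16287 + (4486 + 1477) = -16287 + 5963 = -10324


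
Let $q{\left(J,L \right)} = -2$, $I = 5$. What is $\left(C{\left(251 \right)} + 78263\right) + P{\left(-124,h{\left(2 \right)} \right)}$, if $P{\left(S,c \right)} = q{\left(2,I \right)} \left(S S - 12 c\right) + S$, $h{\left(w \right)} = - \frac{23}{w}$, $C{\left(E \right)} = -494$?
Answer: $46617$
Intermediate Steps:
$P{\left(S,c \right)} = S - 2 S^{2} + 24 c$ ($P{\left(S,c \right)} = - 2 \left(S S - 12 c\right) + S = - 2 \left(S^{2} - 12 c\right) + S = \left(- 2 S^{2} + 24 c\right) + S = S - 2 S^{2} + 24 c$)
$\left(C{\left(251 \right)} + 78263\right) + P{\left(-124,h{\left(2 \right)} \right)} = \left(-494 + 78263\right) - \left(124 + 30752 - - \frac{552}{2}\right) = 77769 - \left(30876 - \left(-552\right) \frac{1}{2}\right) = 77769 - 31152 = 46617$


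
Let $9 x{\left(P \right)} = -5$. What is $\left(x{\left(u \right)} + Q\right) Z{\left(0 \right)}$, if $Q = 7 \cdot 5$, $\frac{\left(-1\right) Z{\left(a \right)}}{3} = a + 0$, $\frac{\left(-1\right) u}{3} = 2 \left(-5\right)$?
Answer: $0$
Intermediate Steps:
$u = 30$ ($u = - 3 \cdot 2 \left(-5\right) = \left(-3\right) \left(-10\right) = 30$)
$x{\left(P \right)} = - \frac{5}{9}$ ($x{\left(P \right)} = \frac{1}{9} \left(-5\right) = - \frac{5}{9}$)
$Z{\left(a \right)} = - 3 a$ ($Z{\left(a \right)} = - 3 \left(a + 0\right) = - 3 a$)
$Q = 35$
$\left(x{\left(u \right)} + Q\right) Z{\left(0 \right)} = \left(- \frac{5}{9} + 35\right) \left(\left(-3\right) 0\right) = \frac{310}{9} \cdot 0 = 0$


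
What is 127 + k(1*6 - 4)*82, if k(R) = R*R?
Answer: 455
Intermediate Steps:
k(R) = R²
127 + k(1*6 - 4)*82 = 127 + (1*6 - 4)²*82 = 127 + (6 - 4)²*82 = 127 + 2²*82 = 127 + 4*82 = 127 + 328 = 455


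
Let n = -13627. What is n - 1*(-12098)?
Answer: -1529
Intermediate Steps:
n - 1*(-12098) = -13627 - 1*(-12098) = -13627 + 12098 = -1529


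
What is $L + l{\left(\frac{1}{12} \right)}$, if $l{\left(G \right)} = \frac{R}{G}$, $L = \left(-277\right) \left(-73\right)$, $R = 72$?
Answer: $21085$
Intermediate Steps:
$L = 20221$
$l{\left(G \right)} = \frac{72}{G}$
$L + l{\left(\frac{1}{12} \right)} = 20221 + \frac{72}{\frac{1}{12}} = 20221 + 72 \frac{1}{\frac{1}{12}} = 20221 + 72 \cdot 12 = 20221 + 864 = 21085$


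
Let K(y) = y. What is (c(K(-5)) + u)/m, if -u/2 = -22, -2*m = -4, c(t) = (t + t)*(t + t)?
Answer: 72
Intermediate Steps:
c(t) = 4*t² (c(t) = (2*t)*(2*t) = 4*t²)
m = 2 (m = -½*(-4) = 2)
u = 44 (u = -2*(-22) = 44)
(c(K(-5)) + u)/m = (4*(-5)² + 44)/2 = (4*25 + 44)/2 = (100 + 44)/2 = (½)*144 = 72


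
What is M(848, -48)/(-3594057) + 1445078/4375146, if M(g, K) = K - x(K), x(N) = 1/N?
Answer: 41551220938441/125796192858576 ≈ 0.33031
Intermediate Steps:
M(g, K) = K - 1/K
M(848, -48)/(-3594057) + 1445078/4375146 = (-48 - 1/(-48))/(-3594057) + 1445078/4375146 = (-48 - 1*(-1/48))*(-1/3594057) + 1445078*(1/4375146) = (-48 + 1/48)*(-1/3594057) + 722539/2187573 = -2303/48*(-1/3594057) + 722539/2187573 = 2303/172514736 + 722539/2187573 = 41551220938441/125796192858576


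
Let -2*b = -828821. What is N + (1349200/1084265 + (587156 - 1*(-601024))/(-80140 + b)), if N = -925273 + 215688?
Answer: -1490890954355365/2101088717 ≈ -7.0958e+5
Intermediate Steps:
b = 828821/2 (b = -½*(-828821) = 828821/2 ≈ 4.1441e+5)
N = -709585
N + (1349200/1084265 + (587156 - 1*(-601024))/(-80140 + b)) = -709585 + (1349200/1084265 + (587156 - 1*(-601024))/(-80140 + 828821/2)) = -709585 + (1349200*(1/1084265) + (587156 + 601024)/(668541/2)) = -709585 + (269840/216853 + 1188180*(2/668541)) = -709585 + (269840/216853 + 34440/9689) = -709585 + 10082897080/2101088717 = -1490890954355365/2101088717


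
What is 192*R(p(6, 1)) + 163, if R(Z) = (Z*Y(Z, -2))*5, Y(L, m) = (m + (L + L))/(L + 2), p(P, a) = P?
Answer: 7363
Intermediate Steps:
Y(L, m) = (m + 2*L)/(2 + L)
R(Z) = 5*Z*(-2 + 2*Z)/(2 + Z) (R(Z) = (Z*((-2 + 2*Z)/(2 + Z)))*5 = (Z*(-2 + 2*Z)/(2 + Z))*5 = 5*Z*(-2 + 2*Z)/(2 + Z))
192*R(p(6, 1)) + 163 = 192*(10*6*(-1 + 6)/(2 + 6)) + 163 = 192*(10*6*5/8) + 163 = 192*(10*6*(1/8)*5) + 163 = 192*(75/2) + 163 = 7200 + 163 = 7363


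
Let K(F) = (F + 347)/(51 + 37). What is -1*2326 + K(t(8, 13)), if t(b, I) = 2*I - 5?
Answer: -25540/11 ≈ -2321.8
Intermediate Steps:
t(b, I) = -5 + 2*I
K(F) = 347/88 + F/88 (K(F) = (347 + F)/88 = (347 + F)*(1/88) = 347/88 + F/88)
-1*2326 + K(t(8, 13)) = -1*2326 + (347/88 + (-5 + 2*13)/88) = -2326 + (347/88 + (-5 + 26)/88) = -2326 + (347/88 + (1/88)*21) = -2326 + (347/88 + 21/88) = -2326 + 46/11 = -25540/11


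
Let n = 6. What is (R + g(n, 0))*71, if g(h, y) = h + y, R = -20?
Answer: -994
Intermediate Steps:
(R + g(n, 0))*71 = (-20 + (6 + 0))*71 = (-20 + 6)*71 = -14*71 = -994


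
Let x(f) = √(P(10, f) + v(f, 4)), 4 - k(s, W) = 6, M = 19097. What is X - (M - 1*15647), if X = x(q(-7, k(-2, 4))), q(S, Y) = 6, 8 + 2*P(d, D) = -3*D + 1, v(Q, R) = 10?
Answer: -3450 + I*√10/2 ≈ -3450.0 + 1.5811*I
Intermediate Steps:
k(s, W) = -2 (k(s, W) = 4 - 1*6 = 4 - 6 = -2)
P(d, D) = -7/2 - 3*D/2 (P(d, D) = -4 + (-3*D + 1)/2 = -4 + (1 - 3*D)/2 = -4 + (½ - 3*D/2) = -7/2 - 3*D/2)
x(f) = √(13/2 - 3*f/2) (x(f) = √((-7/2 - 3*f/2) + 10) = √(13/2 - 3*f/2))
X = I*√10/2 (X = √(26 - 6*6)/2 = √(26 - 36)/2 = √(-10)/2 = (I*√10)/2 = I*√10/2 ≈ 1.5811*I)
X - (M - 1*15647) = I*√10/2 - (19097 - 1*15647) = I*√10/2 - (19097 - 15647) = I*√10/2 - 1*3450 = I*√10/2 - 3450 = -3450 + I*√10/2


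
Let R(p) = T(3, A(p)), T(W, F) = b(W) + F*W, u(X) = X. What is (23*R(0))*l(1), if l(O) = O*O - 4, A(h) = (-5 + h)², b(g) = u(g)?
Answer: -5382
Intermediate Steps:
b(g) = g
T(W, F) = W + F*W
l(O) = -4 + O² (l(O) = O² - 4 = -4 + O²)
R(p) = 3 + 3*(-5 + p)² (R(p) = 3*(1 + (-5 + p)²) = 3 + 3*(-5 + p)²)
(23*R(0))*l(1) = (23*(3 + 3*(-5 + 0)²))*(-4 + 1²) = (23*(3 + 3*(-5)²))*(-4 + 1) = (23*(3 + 3*25))*(-3) = (23*(3 + 75))*(-3) = (23*78)*(-3) = 1794*(-3) = -5382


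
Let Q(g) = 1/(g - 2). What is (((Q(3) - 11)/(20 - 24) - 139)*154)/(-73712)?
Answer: 21021/73712 ≈ 0.28518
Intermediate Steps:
Q(g) = 1/(-2 + g)
(((Q(3) - 11)/(20 - 24) - 139)*154)/(-73712) = (((1/(-2 + 3) - 11)/(20 - 24) - 139)*154)/(-73712) = (((1/1 - 11)/(-4) - 139)*154)*(-1/73712) = (((1 - 11)*(-¼) - 139)*154)*(-1/73712) = ((-10*(-¼) - 139)*154)*(-1/73712) = ((5/2 - 139)*154)*(-1/73712) = -273/2*154*(-1/73712) = -21021*(-1/73712) = 21021/73712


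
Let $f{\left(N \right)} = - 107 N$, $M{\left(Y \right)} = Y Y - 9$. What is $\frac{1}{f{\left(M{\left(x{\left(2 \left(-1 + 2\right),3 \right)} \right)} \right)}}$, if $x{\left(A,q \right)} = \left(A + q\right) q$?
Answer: $- \frac{1}{23112} \approx -4.3268 \cdot 10^{-5}$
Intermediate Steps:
$x{\left(A,q \right)} = q \left(A + q\right)$
$M{\left(Y \right)} = -9 + Y^{2}$ ($M{\left(Y \right)} = Y^{2} - 9 = -9 + Y^{2}$)
$\frac{1}{f{\left(M{\left(x{\left(2 \left(-1 + 2\right),3 \right)} \right)} \right)}} = \frac{1}{\left(-107\right) \left(-9 + \left(3 \left(2 \left(-1 + 2\right) + 3\right)\right)^{2}\right)} = \frac{1}{\left(-107\right) \left(-9 + \left(3 \left(2 \cdot 1 + 3\right)\right)^{2}\right)} = \frac{1}{\left(-107\right) \left(-9 + \left(3 \left(2 + 3\right)\right)^{2}\right)} = \frac{1}{\left(-107\right) \left(-9 + \left(3 \cdot 5\right)^{2}\right)} = \frac{1}{\left(-107\right) \left(-9 + 15^{2}\right)} = \frac{1}{\left(-107\right) \left(-9 + 225\right)} = \frac{1}{\left(-107\right) 216} = \frac{1}{-23112} = - \frac{1}{23112}$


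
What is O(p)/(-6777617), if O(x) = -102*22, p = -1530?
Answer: 204/616147 ≈ 0.00033109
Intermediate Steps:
O(x) = -2244
O(p)/(-6777617) = -2244/(-6777617) = -2244*(-1/6777617) = 204/616147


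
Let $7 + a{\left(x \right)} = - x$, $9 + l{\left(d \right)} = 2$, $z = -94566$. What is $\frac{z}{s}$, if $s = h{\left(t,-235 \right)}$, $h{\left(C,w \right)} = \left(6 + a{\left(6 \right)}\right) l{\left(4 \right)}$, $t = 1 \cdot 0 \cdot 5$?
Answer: $- \frac{94566}{49} \approx -1929.9$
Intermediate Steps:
$l{\left(d \right)} = -7$ ($l{\left(d \right)} = -9 + 2 = -7$)
$a{\left(x \right)} = -7 - x$
$t = 0$ ($t = 0 \cdot 5 = 0$)
$h{\left(C,w \right)} = 49$ ($h{\left(C,w \right)} = \left(6 - 13\right) \left(-7\right) = \left(-7\right) \left(-7\right) = 49$)
$s = 49$
$\frac{z}{s} = - \frac{94566}{49}$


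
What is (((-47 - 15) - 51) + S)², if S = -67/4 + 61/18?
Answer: 20693401/1296 ≈ 15967.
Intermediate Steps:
S = -481/36 (S = -67*¼ + 61*(1/18) = -67/4 + 61/18 = -481/36 ≈ -13.361)
(((-47 - 15) - 51) + S)² = (((-47 - 15) - 51) - 481/36)² = ((-62 - 51) - 481/36)² = (-113 - 481/36)² = (-4549/36)² = 20693401/1296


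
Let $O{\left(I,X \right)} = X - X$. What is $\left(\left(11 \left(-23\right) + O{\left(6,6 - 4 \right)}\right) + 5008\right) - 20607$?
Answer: $-15852$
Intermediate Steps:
$O{\left(I,X \right)} = 0$
$\left(\left(11 \left(-23\right) + O{\left(6,6 - 4 \right)}\right) + 5008\right) - 20607 = \left(\left(11 \left(-23\right) + 0\right) + 5008\right) - 20607 = \left(\left(-253 + 0\right) + 5008\right) - 20607 = \left(-253 + 5008\right) - 20607 = 4755 - 20607 = -15852$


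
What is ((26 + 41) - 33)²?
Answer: 1156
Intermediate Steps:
((26 + 41) - 33)² = (67 - 33)² = 34² = 1156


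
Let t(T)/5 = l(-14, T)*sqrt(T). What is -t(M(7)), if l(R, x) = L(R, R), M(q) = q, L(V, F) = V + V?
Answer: 140*sqrt(7) ≈ 370.41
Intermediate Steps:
L(V, F) = 2*V
l(R, x) = 2*R
t(T) = -140*sqrt(T) (t(T) = 5*((2*(-14))*sqrt(T)) = 5*(-28*sqrt(T)) = -140*sqrt(T))
-t(M(7)) = -(-140)*sqrt(7) = 140*sqrt(7)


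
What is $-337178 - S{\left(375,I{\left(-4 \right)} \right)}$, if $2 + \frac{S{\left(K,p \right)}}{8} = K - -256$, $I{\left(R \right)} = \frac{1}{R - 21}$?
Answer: $-342210$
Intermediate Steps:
$I{\left(R \right)} = \frac{1}{-21 + R}$
$S{\left(K,p \right)} = 2032 + 8 K$ ($S{\left(K,p \right)} = -16 + 8 \left(K - -256\right) = -16 + 8 \left(K + 256\right) = -16 + 8 \left(256 + K\right) = -16 + \left(2048 + 8 K\right) = 2032 + 8 K$)
$-337178 - S{\left(375,I{\left(-4 \right)} \right)} = -337178 - \left(2032 + 8 \cdot 375\right) = -337178 - \left(2032 + 3000\right) = -337178 - 5032 = -342210$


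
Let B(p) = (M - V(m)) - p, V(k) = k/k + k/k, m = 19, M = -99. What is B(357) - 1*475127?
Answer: -475585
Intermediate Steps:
V(k) = 2 (V(k) = 1 + 1 = 2)
B(p) = -101 - p (B(p) = (-99 - 1*2) - p = (-99 - 2) - p = -101 - p)
B(357) - 1*475127 = (-101 - 1*357) - 1*475127 = (-101 - 357) - 475127 = -458 - 475127 = -475585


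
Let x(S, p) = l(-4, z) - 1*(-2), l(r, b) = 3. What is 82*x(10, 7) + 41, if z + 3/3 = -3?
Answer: 451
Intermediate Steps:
z = -4 (z = -1 - 3 = -4)
x(S, p) = 5 (x(S, p) = 3 - 1*(-2) = 3 + 2 = 5)
82*x(10, 7) + 41 = 82*5 + 41 = 410 + 41 = 451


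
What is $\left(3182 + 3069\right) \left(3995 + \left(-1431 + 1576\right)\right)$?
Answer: $25879140$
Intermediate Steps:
$\left(3182 + 3069\right) \left(3995 + \left(-1431 + 1576\right)\right) = 6251 \left(3995 + 145\right) = 6251 \cdot 4140 = 25879140$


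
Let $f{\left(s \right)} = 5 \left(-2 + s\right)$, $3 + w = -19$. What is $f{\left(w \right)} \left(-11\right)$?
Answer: $1320$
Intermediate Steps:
$w = -22$ ($w = -3 - 19 = -22$)
$f{\left(s \right)} = -10 + 5 s$
$f{\left(w \right)} \left(-11\right) = \left(-10 + 5 \left(-22\right)\right) \left(-11\right) = \left(-10 - 110\right) \left(-11\right) = \left(-120\right) \left(-11\right) = 1320$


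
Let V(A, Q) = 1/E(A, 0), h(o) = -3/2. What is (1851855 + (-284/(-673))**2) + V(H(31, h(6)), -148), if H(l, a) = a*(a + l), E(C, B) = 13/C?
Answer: 43615383357019/23552308 ≈ 1.8519e+6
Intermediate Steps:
h(o) = -3/2 (h(o) = -3*1/2 = -3/2)
V(A, Q) = A/13 (V(A, Q) = 1/(13/A) = A/13)
(1851855 + (-284/(-673))**2) + V(H(31, h(6)), -148) = (1851855 + (-284/(-673))**2) + (-3*(-3/2 + 31)/2)/13 = (1851855 + (-284*(-1/673))**2) + (-3/2*59/2)/13 = (1851855 + (284/673)**2) + (1/13)*(-177/4) = (1851855 + 80656/452929) - 177/52 = 838758913951/452929 - 177/52 = 43615383357019/23552308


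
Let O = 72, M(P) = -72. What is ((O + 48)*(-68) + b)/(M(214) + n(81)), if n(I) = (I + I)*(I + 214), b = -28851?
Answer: -12337/15906 ≈ -0.77562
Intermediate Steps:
n(I) = 2*I*(214 + I) (n(I) = (2*I)*(214 + I) = 2*I*(214 + I))
((O + 48)*(-68) + b)/(M(214) + n(81)) = ((72 + 48)*(-68) - 28851)/(-72 + 2*81*(214 + 81)) = (120*(-68) - 28851)/(-72 + 2*81*295) = (-8160 - 28851)/(-72 + 47790) = -37011/47718 = -37011*1/47718 = -12337/15906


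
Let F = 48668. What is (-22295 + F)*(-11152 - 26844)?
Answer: -1002068508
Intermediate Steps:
(-22295 + F)*(-11152 - 26844) = (-22295 + 48668)*(-11152 - 26844) = 26373*(-37996) = -1002068508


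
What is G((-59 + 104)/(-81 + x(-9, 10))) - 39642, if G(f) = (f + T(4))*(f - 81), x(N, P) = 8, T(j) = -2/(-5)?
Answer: -1055790408/26645 ≈ -39624.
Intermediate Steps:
T(j) = ⅖ (T(j) = -2*(-⅕) = ⅖)
G(f) = (-81 + f)*(⅖ + f) (G(f) = (f + ⅖)*(f - 81) = (⅖ + f)*(-81 + f) = (-81 + f)*(⅖ + f))
G((-59 + 104)/(-81 + x(-9, 10))) - 39642 = (-162/5 + ((-59 + 104)/(-81 + 8))² - 403*(-59 + 104)/(5*(-81 + 8))) - 39642 = (-162/5 + (45/(-73))² - 3627/(-73)) - 39642 = (-162/5 + (45*(-1/73))² - 3627*(-1)/73) - 39642 = (-162/5 + (-45/73)² - 403/5*(-45/73)) - 39642 = (-162/5 + 2025/5329 + 3627/73) - 39642 = 470682/26645 - 39642 = -1055790408/26645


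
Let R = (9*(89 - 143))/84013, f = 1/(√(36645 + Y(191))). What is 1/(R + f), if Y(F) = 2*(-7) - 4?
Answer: -51568691634/54929887 - 243385661*√36627/54929887 ≈ -1786.8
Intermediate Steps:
Y(F) = -18 (Y(F) = -14 - 4 = -18)
f = √36627/36627 (f = 1/(√(36645 - 18)) = 1/(√36627) = √36627/36627 ≈ 0.0052252)
R = -486/84013 (R = (9*(-54))*(1/84013) = -486*1/84013 = -486/84013 ≈ -0.0057848)
1/(R + f) = 1/(-486/84013 + √36627/36627)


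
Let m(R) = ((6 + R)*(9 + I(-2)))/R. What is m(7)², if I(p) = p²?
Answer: 28561/49 ≈ 582.88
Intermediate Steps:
m(R) = (78 + 13*R)/R (m(R) = ((6 + R)*(9 + (-2)²))/R = ((6 + R)*(9 + 4))/R = ((6 + R)*13)/R = (78 + 13*R)/R)
m(7)² = (13 + 78/7)² = (169/7)² = 28561/49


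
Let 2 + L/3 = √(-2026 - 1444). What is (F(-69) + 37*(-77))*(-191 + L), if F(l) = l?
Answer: 574846 - 8754*I*√3470 ≈ 5.7485e+5 - 5.1567e+5*I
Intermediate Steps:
L = -6 + 3*I*√3470 (L = -6 + 3*√(-2026 - 1444) = -6 + 3*√(-3470) = -6 + 3*(I*√3470) = -6 + 3*I*√3470 ≈ -6.0 + 176.72*I)
(F(-69) + 37*(-77))*(-191 + L) = (-69 + 37*(-77))*(-191 + (-6 + 3*I*√3470)) = (-69 - 2849)*(-197 + 3*I*√3470) = -2918*(-197 + 3*I*√3470) = 574846 - 8754*I*√3470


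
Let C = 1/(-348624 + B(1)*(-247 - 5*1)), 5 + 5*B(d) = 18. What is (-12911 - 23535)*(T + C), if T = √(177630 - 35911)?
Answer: 91115/873198 - 36446*√141719 ≈ -1.3720e+7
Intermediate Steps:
B(d) = 13/5 (B(d) = -1 + (⅕)*18 = -1 + 18/5 = 13/5)
C = -5/1746396 (C = 1/(-348624 + 13*(-247 - 5*1)/5) = 1/(-348624 + 13*(-247 - 5)/5) = 1/(-348624 + (13/5)*(-252)) = 1/(-348624 - 3276/5) = 1/(-1746396/5) = -5/1746396 ≈ -2.8630e-6)
T = √141719 ≈ 376.46
(-12911 - 23535)*(T + C) = (-12911 - 23535)*(√141719 - 5/1746396) = -36446*(-5/1746396 + √141719) = 91115/873198 - 36446*√141719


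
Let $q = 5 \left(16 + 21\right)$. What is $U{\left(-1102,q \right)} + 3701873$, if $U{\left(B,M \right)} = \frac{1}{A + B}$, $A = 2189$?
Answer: $\frac{4023935952}{1087} \approx 3.7019 \cdot 10^{6}$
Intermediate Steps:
$q = 185$ ($q = 5 \cdot 37 = 185$)
$U{\left(B,M \right)} = \frac{1}{2189 + B}$
$U{\left(-1102,q \right)} + 3701873 = \frac{1}{2189 - 1102} + 3701873 = \frac{1}{1087} + 3701873 = \frac{4023935952}{1087}$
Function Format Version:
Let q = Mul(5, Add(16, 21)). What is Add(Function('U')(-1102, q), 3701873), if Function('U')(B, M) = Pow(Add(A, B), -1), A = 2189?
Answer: Rational(4023935952, 1087) ≈ 3.7019e+6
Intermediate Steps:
q = 185 (q = Mul(5, 37) = 185)
Function('U')(B, M) = Pow(Add(2189, B), -1)
Add(Function('U')(-1102, q), 3701873) = Add(Pow(Add(2189, -1102), -1), 3701873) = Add(Pow(1087, -1), 3701873) = Add(Rational(1, 1087), 3701873) = Rational(4023935952, 1087)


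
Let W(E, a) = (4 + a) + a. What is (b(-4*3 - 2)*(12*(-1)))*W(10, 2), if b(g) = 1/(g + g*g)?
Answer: -48/91 ≈ -0.52747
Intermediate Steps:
W(E, a) = 4 + 2*a
b(g) = 1/(g + g²)
(b(-4*3 - 2)*(12*(-1)))*W(10, 2) = ((1/((-4*3 - 2)*(1 + (-4*3 - 2))))*(12*(-1)))*(4 + 2*2) = ((1/((-12 - 2)*(1 + (-12 - 2))))*(-12))*(4 + 4) = ((1/((-14)*(1 - 14)))*(-12))*8 = (-1/14/(-13)*(-12))*8 = (-1/14*(-1/13)*(-12))*8 = ((1/182)*(-12))*8 = -6/91*8 = -48/91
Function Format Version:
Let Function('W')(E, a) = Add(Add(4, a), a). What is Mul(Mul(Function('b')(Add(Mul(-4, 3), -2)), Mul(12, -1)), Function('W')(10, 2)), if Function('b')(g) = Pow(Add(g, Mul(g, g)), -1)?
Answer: Rational(-48, 91) ≈ -0.52747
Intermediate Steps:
Function('W')(E, a) = Add(4, Mul(2, a))
Function('b')(g) = Pow(Add(g, Pow(g, 2)), -1)
Mul(Mul(Function('b')(Add(Mul(-4, 3), -2)), Mul(12, -1)), Function('W')(10, 2)) = Mul(Mul(Mul(Pow(Add(Mul(-4, 3), -2), -1), Pow(Add(1, Add(Mul(-4, 3), -2)), -1)), Mul(12, -1)), Add(4, Mul(2, 2))) = Mul(Mul(Mul(Pow(Add(-12, -2), -1), Pow(Add(1, Add(-12, -2)), -1)), -12), Add(4, 4)) = Mul(Mul(Mul(Pow(-14, -1), Pow(Add(1, -14), -1)), -12), 8) = Mul(Mul(Mul(Rational(-1, 14), Pow(-13, -1)), -12), 8) = Mul(Mul(Mul(Rational(-1, 14), Rational(-1, 13)), -12), 8) = Mul(Mul(Rational(1, 182), -12), 8) = Mul(Rational(-6, 91), 8) = Rational(-48, 91)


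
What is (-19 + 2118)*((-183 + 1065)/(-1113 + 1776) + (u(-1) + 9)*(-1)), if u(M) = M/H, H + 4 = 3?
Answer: -4021684/221 ≈ -18198.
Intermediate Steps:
H = -1 (H = -4 + 3 = -1)
u(M) = -M (u(M) = M/(-1) = M*(-1) = -M)
(-19 + 2118)*((-183 + 1065)/(-1113 + 1776) + (u(-1) + 9)*(-1)) = (-19 + 2118)*((-183 + 1065)/(-1113 + 1776) + (-1*(-1) + 9)*(-1)) = 2099*(882/663 + (1 + 9)*(-1)) = 2099*(882*(1/663) + 10*(-1)) = 2099*(294/221 - 10) = 2099*(-1916/221) = -4021684/221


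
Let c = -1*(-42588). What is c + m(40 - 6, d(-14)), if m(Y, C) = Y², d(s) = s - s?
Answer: 43744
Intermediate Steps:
d(s) = 0
c = 42588
c + m(40 - 6, d(-14)) = 42588 + (40 - 6)² = 42588 + 34² = 42588 + 1156 = 43744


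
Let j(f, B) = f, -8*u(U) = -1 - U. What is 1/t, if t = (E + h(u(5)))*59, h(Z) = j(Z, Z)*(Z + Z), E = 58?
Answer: 8/27907 ≈ 0.00028667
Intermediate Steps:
u(U) = ⅛ + U/8 (u(U) = -(-1 - U)/8 = ⅛ + U/8)
h(Z) = 2*Z² (h(Z) = Z*(Z + Z) = Z*(2*Z) = 2*Z²)
t = 27907/8 (t = (58 + 2*(⅛ + (⅛)*5)²)*59 = (58 + 2*(⅛ + 5/8)²)*59 = (58 + 2*(¾)²)*59 = (58 + 2*(9/16))*59 = (58 + 9/8)*59 = (473/8)*59 = 27907/8 ≈ 3488.4)
1/t = 1/(27907/8) = 8/27907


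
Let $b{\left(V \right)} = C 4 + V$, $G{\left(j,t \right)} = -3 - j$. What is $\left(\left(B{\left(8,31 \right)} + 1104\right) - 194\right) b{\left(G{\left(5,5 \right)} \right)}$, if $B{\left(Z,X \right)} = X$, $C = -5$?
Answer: $-26348$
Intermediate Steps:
$b{\left(V \right)} = -20 + V$ ($b{\left(V \right)} = \left(-5\right) 4 + V = -20 + V$)
$\left(\left(B{\left(8,31 \right)} + 1104\right) - 194\right) b{\left(G{\left(5,5 \right)} \right)} = \left(\left(31 + 1104\right) - 194\right) \left(-20 - 8\right) = \left(1135 - 194\right) \left(-20 - 8\right) = 941 \left(-20 - 8\right) = 941 \left(-28\right) = -26348$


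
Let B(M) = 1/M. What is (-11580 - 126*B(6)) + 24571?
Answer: 12970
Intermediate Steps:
(-11580 - 126*B(6)) + 24571 = (-11580 - 126/6) + 24571 = (-11580 - 126*1/6) + 24571 = (-11580 - 21) + 24571 = -11601 + 24571 = 12970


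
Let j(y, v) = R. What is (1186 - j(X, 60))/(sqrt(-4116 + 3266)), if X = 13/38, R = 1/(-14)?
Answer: -3321*I*sqrt(34)/476 ≈ -40.682*I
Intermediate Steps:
R = -1/14 ≈ -0.071429
X = 13/38 (X = 13*(1/38) = 13/38 ≈ 0.34211)
j(y, v) = -1/14
(1186 - j(X, 60))/(sqrt(-4116 + 3266)) = (1186 - 1*(-1/14))/(sqrt(-4116 + 3266)) = (1186 + 1/14)/(sqrt(-850)) = 16605/(14*((5*I*sqrt(34)))) = 16605*(-I*sqrt(34)/170)/14 = -3321*I*sqrt(34)/476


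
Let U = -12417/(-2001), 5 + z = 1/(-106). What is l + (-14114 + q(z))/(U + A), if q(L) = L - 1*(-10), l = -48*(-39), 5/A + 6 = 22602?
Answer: -17616466482/43867199 ≈ -401.59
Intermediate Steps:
A = 5/22596 (A = 5/(-6 + 22602) = 5/22596 ≈ 0.00022128)
z = -531/106 (z = -5 + 1/(-106) = -5 - 1/106 = -531/106 ≈ -5.0094)
U = 4139/667 (U = -12417*(-1/2001) = 4139/667 ≈ 6.2054)
l = 1872
q(L) = 10 + L (q(L) = L + 10 = 10 + L)
l + (-14114 + q(z))/(U + A) = 1872 + (-14114 + (10 - 531/106))/(4139/667 + 5/22596) = 1872 + (-14114 + 529/106)/(93528179/15071532) = 1872 - 1495555/106*15071532/93528179 = 1872 - 99735863010/43867199 = -17616466482/43867199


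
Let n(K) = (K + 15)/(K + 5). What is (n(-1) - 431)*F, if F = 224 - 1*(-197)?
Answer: -359955/2 ≈ -1.7998e+5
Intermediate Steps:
n(K) = (15 + K)/(5 + K)
F = 421 (F = 224 + 197 = 421)
(n(-1) - 431)*F = ((15 - 1)/(5 - 1) - 431)*421 = (14/4 - 431)*421 = ((1/4)*14 - 431)*421 = (7/2 - 431)*421 = -855/2*421 = -359955/2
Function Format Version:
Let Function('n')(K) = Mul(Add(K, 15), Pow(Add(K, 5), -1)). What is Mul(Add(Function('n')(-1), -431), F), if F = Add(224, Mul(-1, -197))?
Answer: Rational(-359955, 2) ≈ -1.7998e+5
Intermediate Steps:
Function('n')(K) = Mul(Pow(Add(5, K), -1), Add(15, K)) (Function('n')(K) = Mul(Add(15, K), Pow(Add(5, K), -1)) = Mul(Pow(Add(5, K), -1), Add(15, K)))
F = 421 (F = Add(224, 197) = 421)
Mul(Add(Function('n')(-1), -431), F) = Mul(Add(Mul(Pow(Add(5, -1), -1), Add(15, -1)), -431), 421) = Mul(Add(Mul(Pow(4, -1), 14), -431), 421) = Mul(Add(Mul(Rational(1, 4), 14), -431), 421) = Mul(Add(Rational(7, 2), -431), 421) = Mul(Rational(-855, 2), 421) = Rational(-359955, 2)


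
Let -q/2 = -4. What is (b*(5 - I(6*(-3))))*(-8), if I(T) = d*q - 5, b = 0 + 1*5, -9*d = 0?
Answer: -400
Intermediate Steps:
d = 0 (d = -⅑*0 = 0)
q = 8 (q = -2*(-4) = 8)
b = 5 (b = 0 + 5 = 5)
I(T) = -5 (I(T) = 0*8 - 5 = 0 - 5 = -5)
(b*(5 - I(6*(-3))))*(-8) = (5*(5 - 1*(-5)))*(-8) = (5*(5 + 5))*(-8) = (5*10)*(-8) = 50*(-8) = -400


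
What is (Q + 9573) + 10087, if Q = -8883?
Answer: 10777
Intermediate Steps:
(Q + 9573) + 10087 = (-8883 + 9573) + 10087 = 690 + 10087 = 10777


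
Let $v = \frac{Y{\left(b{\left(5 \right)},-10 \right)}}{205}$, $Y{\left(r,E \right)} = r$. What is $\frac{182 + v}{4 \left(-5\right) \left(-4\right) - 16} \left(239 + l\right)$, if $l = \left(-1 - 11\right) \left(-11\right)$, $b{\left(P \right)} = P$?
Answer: $\frac{2768773}{2624} \approx 1055.2$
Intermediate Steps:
$v = \frac{1}{41}$ ($v = \frac{5}{205} = 5 \cdot \frac{1}{205} = \frac{1}{41} \approx 0.02439$)
$l = 132$ ($l = \left(-12\right) \left(-11\right) = 132$)
$\frac{182 + v}{4 \left(-5\right) \left(-4\right) - 16} \left(239 + l\right) = \frac{182 + \frac{1}{41}}{4 \left(-5\right) \left(-4\right) - 16} \left(239 + 132\right) = \frac{7463}{41 \left(\left(-20\right) \left(-4\right) - 16\right)} 371 = \frac{7463}{41 \left(80 - 16\right)} 371 = \frac{7463}{41 \cdot 64} \cdot 371 = \frac{7463}{41} \cdot \frac{1}{64} \cdot 371 = \frac{7463}{2624} \cdot 371 = \frac{2768773}{2624}$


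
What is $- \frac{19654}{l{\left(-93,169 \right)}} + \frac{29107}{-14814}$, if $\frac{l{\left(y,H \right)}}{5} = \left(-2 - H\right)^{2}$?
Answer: $- \frac{505193699}{240653430} \approx -2.0993$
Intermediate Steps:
$l{\left(y,H \right)} = 5 \left(-2 - H\right)^{2}$
$- \frac{19654}{l{\left(-93,169 \right)}} + \frac{29107}{-14814} = - \frac{19654}{5 \left(2 + 169\right)^{2}} + \frac{29107}{-14814} = - \frac{19654}{5 \cdot 171^{2}} + 29107 \left(- \frac{1}{14814}\right) = - \frac{19654}{5 \cdot 29241} - \frac{29107}{14814} = - \frac{19654}{146205} - \frac{29107}{14814} = - \frac{505193699}{240653430}$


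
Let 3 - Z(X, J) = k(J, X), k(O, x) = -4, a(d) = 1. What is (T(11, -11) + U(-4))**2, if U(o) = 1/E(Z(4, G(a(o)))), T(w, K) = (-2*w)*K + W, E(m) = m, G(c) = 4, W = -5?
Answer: 2755600/49 ≈ 56237.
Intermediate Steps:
Z(X, J) = 7 (Z(X, J) = 3 - 1*(-4) = 3 + 4 = 7)
T(w, K) = -5 - 2*K*w (T(w, K) = (-2*w)*K - 5 = -2*K*w - 5 = -5 - 2*K*w)
U(o) = 1/7
(T(11, -11) + U(-4))**2 = ((-5 - 2*(-11)*11) + 1/7)**2 = ((-5 + 242) + 1/7)**2 = (237 + 1/7)**2 = (1660/7)**2 = 2755600/49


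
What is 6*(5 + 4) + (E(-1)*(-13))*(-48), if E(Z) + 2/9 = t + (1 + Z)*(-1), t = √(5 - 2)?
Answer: -254/3 + 624*√3 ≈ 996.13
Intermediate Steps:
t = √3 ≈ 1.7320
E(Z) = -11/9 + √3 - Z (E(Z) = -2/9 + (√3 + (1 + Z)*(-1)) = -2/9 + (√3 + (-1 - Z)) = -2/9 + (-1 + √3 - Z) = -11/9 + √3 - Z)
6*(5 + 4) + (E(-1)*(-13))*(-48) = 6*(5 + 4) + ((-11/9 + √3 - 1*(-1))*(-13))*(-48) = 6*9 + ((-11/9 + √3 + 1)*(-13))*(-48) = 54 + ((-2/9 + √3)*(-13))*(-48) = 54 + (26/9 - 13*√3)*(-48) = 54 + (-416/3 + 624*√3) = -254/3 + 624*√3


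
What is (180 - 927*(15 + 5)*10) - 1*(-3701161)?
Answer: 3515941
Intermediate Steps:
(180 - 927*(15 + 5)*10) - 1*(-3701161) = (180 - 18540*10) + 3701161 = (180 - 927*200) + 3701161 = (180 - 185400) + 3701161 = -185220 + 3701161 = 3515941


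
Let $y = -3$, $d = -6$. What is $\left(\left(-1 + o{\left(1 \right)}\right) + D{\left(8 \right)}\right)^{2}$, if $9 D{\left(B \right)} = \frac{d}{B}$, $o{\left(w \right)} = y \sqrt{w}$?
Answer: $\frac{2401}{144} \approx 16.674$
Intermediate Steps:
$o{\left(w \right)} = - 3 \sqrt{w}$
$D{\left(B \right)} = - \frac{2}{3 B}$ ($D{\left(B \right)} = \frac{\left(-6\right) \frac{1}{B}}{9} = - \frac{2}{3 B}$)
$\left(\left(-1 + o{\left(1 \right)}\right) + D{\left(8 \right)}\right)^{2} = \left(\left(-1 - 3 \sqrt{1}\right) - \frac{2}{3 \cdot 8}\right)^{2} = \left(\left(-1 - 3\right) - \frac{1}{12}\right)^{2} = \left(-4 - \frac{1}{12}\right)^{2} = \left(- \frac{49}{12}\right)^{2} = \frac{2401}{144}$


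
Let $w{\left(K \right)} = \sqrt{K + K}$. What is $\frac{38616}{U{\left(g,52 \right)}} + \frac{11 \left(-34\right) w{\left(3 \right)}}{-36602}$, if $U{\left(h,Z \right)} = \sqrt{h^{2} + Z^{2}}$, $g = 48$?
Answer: $\frac{187 \sqrt{6}}{18301} + \frac{9654 \sqrt{313}}{313} \approx 545.7$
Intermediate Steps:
$U{\left(h,Z \right)} = \sqrt{Z^{2} + h^{2}}$
$w{\left(K \right)} = \sqrt{2} \sqrt{K}$ ($w{\left(K \right)} = \sqrt{2 K} = \sqrt{2} \sqrt{K}$)
$\frac{38616}{U{\left(g,52 \right)}} + \frac{11 \left(-34\right) w{\left(3 \right)}}{-36602} = \frac{38616}{\sqrt{52^{2} + 48^{2}}} + \frac{11 \left(-34\right) \sqrt{2} \sqrt{3}}{-36602} = \frac{38616}{\sqrt{2704 + 2304}} + - 374 \sqrt{6} \left(- \frac{1}{36602}\right) = \frac{38616}{\sqrt{5008}} + \frac{187 \sqrt{6}}{18301} = \frac{38616}{4 \sqrt{313}} + \frac{187 \sqrt{6}}{18301} = 38616 \frac{\sqrt{313}}{1252} + \frac{187 \sqrt{6}}{18301} = \frac{9654 \sqrt{313}}{313} + \frac{187 \sqrt{6}}{18301} = \frac{187 \sqrt{6}}{18301} + \frac{9654 \sqrt{313}}{313}$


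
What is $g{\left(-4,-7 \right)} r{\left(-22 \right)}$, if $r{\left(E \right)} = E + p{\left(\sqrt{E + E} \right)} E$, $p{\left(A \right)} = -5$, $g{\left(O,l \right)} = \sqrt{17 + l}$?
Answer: $88 \sqrt{10} \approx 278.28$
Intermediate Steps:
$r{\left(E \right)} = - 4 E$ ($r{\left(E \right)} = E - 5 E = - 4 E$)
$g{\left(-4,-7 \right)} r{\left(-22 \right)} = \sqrt{17 - 7} \left(\left(-4\right) \left(-22\right)\right) = \sqrt{10} \cdot 88 = 88 \sqrt{10}$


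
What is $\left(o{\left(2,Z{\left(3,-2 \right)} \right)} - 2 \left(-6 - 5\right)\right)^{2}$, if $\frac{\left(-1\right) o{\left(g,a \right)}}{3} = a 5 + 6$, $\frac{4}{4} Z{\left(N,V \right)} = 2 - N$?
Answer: $361$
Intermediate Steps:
$Z{\left(N,V \right)} = 2 - N$
$o{\left(g,a \right)} = -18 - 15 a$ ($o{\left(g,a \right)} = - 3 \left(a 5 + 6\right) = - 3 \left(5 a + 6\right) = - 3 \left(6 + 5 a\right) = -18 - 15 a$)
$\left(o{\left(2,Z{\left(3,-2 \right)} \right)} - 2 \left(-6 - 5\right)\right)^{2} = \left(\left(-18 - 15 \left(2 - 3\right)\right) - 2 \left(-6 - 5\right)\right)^{2} = \left(\left(-18 - 15 \left(2 - 3\right)\right) - -22\right)^{2} = \left(\left(-18 - -15\right) + 22\right)^{2} = \left(\left(-18 + 15\right) + 22\right)^{2} = \left(-3 + 22\right)^{2} = 19^{2} = 361$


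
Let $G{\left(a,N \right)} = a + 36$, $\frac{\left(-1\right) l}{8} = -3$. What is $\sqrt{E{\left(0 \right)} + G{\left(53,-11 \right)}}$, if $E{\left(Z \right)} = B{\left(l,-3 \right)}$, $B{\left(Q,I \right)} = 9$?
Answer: $7 \sqrt{2} \approx 9.8995$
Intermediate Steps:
$l = 24$ ($l = \left(-8\right) \left(-3\right) = 24$)
$G{\left(a,N \right)} = 36 + a$
$E{\left(Z \right)} = 9$
$\sqrt{E{\left(0 \right)} + G{\left(53,-11 \right)}} = \sqrt{9 + \left(36 + 53\right)} = \sqrt{9 + 89} = \sqrt{98} = 7 \sqrt{2}$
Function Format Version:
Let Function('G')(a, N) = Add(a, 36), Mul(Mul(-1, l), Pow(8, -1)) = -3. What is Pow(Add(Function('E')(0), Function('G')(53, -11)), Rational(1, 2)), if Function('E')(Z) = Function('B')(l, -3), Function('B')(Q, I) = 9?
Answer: Mul(7, Pow(2, Rational(1, 2))) ≈ 9.8995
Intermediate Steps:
l = 24 (l = Mul(-8, -3) = 24)
Function('G')(a, N) = Add(36, a)
Function('E')(Z) = 9
Pow(Add(Function('E')(0), Function('G')(53, -11)), Rational(1, 2)) = Pow(Add(9, Add(36, 53)), Rational(1, 2)) = Pow(Add(9, 89), Rational(1, 2)) = Pow(98, Rational(1, 2)) = Mul(7, Pow(2, Rational(1, 2)))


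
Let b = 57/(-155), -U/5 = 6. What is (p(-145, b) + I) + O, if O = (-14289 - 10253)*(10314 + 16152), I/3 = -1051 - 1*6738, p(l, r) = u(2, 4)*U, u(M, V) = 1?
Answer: -649551969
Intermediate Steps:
U = -30 (U = -5*6 = -30)
b = -57/155 (b = 57*(-1/155) = -57/155 ≈ -0.36774)
p(l, r) = -30 (p(l, r) = 1*(-30) = -30)
I = -23367 (I = 3*(-1051 - 1*6738) = 3*(-1051 - 6738) = 3*(-7789) = -23367)
O = -649528572 (O = -24542*26466 = -649528572)
(p(-145, b) + I) + O = (-30 - 23367) - 649528572 = -23397 - 649528572 = -649551969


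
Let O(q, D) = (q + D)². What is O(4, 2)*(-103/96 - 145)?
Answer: -42069/8 ≈ -5258.6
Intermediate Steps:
O(q, D) = (D + q)²
O(4, 2)*(-103/96 - 145) = (2 + 4)²*(-103/96 - 145) = 6²*(-103*1/96 - 145) = 36*(-103/96 - 145) = 36*(-14023/96) = -42069/8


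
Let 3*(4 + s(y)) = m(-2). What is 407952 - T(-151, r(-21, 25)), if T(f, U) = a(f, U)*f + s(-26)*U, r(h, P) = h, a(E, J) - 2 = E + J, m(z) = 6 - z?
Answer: 382254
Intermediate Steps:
a(E, J) = 2 + E + J (a(E, J) = 2 + (E + J) = 2 + E + J)
s(y) = -4/3 (s(y) = -4 + (6 - 1*(-2))/3 = -4 + (6 + 2)/3 = -4 + (⅓)*8 = -4 + 8/3 = -4/3)
T(f, U) = -4*U/3 + f*(2 + U + f) (T(f, U) = (2 + f + U)*f - 4*U/3 = (2 + U + f)*f - 4*U/3 = f*(2 + U + f) - 4*U/3 = -4*U/3 + f*(2 + U + f))
407952 - T(-151, r(-21, 25)) = 407952 - (-4/3*(-21) - 151*(2 - 21 - 151)) = 407952 - (28 - 151*(-170)) = 407952 - (28 + 25670) = 407952 - 1*25698 = 407952 - 25698 = 382254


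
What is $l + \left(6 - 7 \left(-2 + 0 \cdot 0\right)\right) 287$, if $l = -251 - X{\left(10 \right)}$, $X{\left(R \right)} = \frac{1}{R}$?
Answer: $\frac{54889}{10} \approx 5488.9$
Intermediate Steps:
$l = - \frac{2511}{10}$ ($l = -251 - \frac{1}{10} = - \frac{2511}{10} \approx -251.1$)
$l + \left(6 - 7 \left(-2 + 0 \cdot 0\right)\right) 287 = - \frac{2511}{10} + \left(6 - 7 \left(-2 + 0 \cdot 0\right)\right) 287 = - \frac{2511}{10} + \left(6 - 7 \left(-2 + 0\right)\right) 287 = - \frac{2511}{10} + \left(6 - -14\right) 287 = - \frac{2511}{10} + \left(6 + 14\right) 287 = - \frac{2511}{10} + 20 \cdot 287 = - \frac{2511}{10} + 5740 = \frac{54889}{10}$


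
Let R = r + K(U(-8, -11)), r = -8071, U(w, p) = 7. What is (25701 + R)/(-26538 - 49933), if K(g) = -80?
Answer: -17550/76471 ≈ -0.22950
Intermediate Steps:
R = -8151 (R = -8071 - 80 = -8151)
(25701 + R)/(-26538 - 49933) = (25701 - 8151)/(-26538 - 49933) = 17550/(-76471) = 17550*(-1/76471) = -17550/76471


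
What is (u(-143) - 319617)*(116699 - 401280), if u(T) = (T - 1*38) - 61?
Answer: 91025794079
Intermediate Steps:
u(T) = -99 + T (u(T) = (T - 38) - 61 = (-38 + T) - 61 = -99 + T)
(u(-143) - 319617)*(116699 - 401280) = ((-99 - 143) - 319617)*(116699 - 401280) = (-242 - 319617)*(-284581) = -319859*(-284581) = 91025794079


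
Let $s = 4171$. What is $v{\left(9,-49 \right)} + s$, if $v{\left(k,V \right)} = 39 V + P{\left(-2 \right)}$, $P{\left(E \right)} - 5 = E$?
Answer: $2263$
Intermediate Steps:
$P{\left(E \right)} = 5 + E$
$v{\left(k,V \right)} = 3 + 39 V$ ($v{\left(k,V \right)} = 39 V + \left(5 - 2\right) = 39 V + 3 = 3 + 39 V$)
$v{\left(9,-49 \right)} + s = \left(3 + 39 \left(-49\right)\right) + 4171 = \left(3 - 1911\right) + 4171 = -1908 + 4171 = 2263$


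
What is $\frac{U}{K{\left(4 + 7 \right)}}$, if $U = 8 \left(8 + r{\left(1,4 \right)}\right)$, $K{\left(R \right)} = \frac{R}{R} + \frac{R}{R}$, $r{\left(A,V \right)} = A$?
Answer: $36$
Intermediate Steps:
$K{\left(R \right)} = 2$ ($K{\left(R \right)} = 1 + 1 = 2$)
$U = 72$ ($U = 8 \left(8 + 1\right) = 8 \cdot 9 = 72$)
$\frac{U}{K{\left(4 + 7 \right)}} = \frac{72}{2} = 72 \cdot \frac{1}{2} = 36$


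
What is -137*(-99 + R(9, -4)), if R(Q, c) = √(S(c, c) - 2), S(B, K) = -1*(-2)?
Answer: 13563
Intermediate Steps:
S(B, K) = 2
R(Q, c) = 0 (R(Q, c) = √(2 - 2) = √0 = 0)
-137*(-99 + R(9, -4)) = -137*(-99 + 0) = -137*(-99) = 13563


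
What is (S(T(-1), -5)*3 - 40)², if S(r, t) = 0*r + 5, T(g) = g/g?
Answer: 625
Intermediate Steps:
T(g) = 1
S(r, t) = 5 (S(r, t) = 0 + 5 = 5)
(S(T(-1), -5)*3 - 40)² = (5*3 - 40)² = (15 - 40)² = (-25)² = 625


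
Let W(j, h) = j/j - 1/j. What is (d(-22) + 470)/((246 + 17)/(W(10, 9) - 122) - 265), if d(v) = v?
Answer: -542528/323545 ≈ -1.6768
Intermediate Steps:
W(j, h) = 1 - 1/j
(d(-22) + 470)/((246 + 17)/(W(10, 9) - 122) - 265) = (-22 + 470)/((246 + 17)/((-1 + 10)/10 - 122) - 265) = 448/(263/((⅒)*9 - 122) - 265) = 448/(263/(9/10 - 122) - 265) = 448/(263/(-1211/10) - 265) = 448/(263*(-10/1211) - 265) = 448/(-2630/1211 - 265) = 448/(-323545/1211) = 448*(-1211/323545) = -542528/323545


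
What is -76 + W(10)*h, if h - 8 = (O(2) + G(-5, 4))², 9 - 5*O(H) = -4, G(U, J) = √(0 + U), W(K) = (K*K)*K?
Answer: 9684 + 5200*I*√5 ≈ 9684.0 + 11628.0*I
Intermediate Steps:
W(K) = K³ (W(K) = K²*K = K³)
G(U, J) = √U
O(H) = 13/5 (O(H) = 9/5 - ⅕*(-4) = 9/5 + ⅘ = 13/5)
h = 8 + (13/5 + I*√5)² (h = 8 + (13/5 + √(-5))² = 8 + (13/5 + I*√5)² ≈ 9.76 + 11.628*I)
-76 + W(10)*h = -76 + 10³*(244/25 + 26*I*√5/5) = -76 + 1000*(244/25 + 26*I*√5/5) = -76 + (9760 + 5200*I*√5) = 9684 + 5200*I*√5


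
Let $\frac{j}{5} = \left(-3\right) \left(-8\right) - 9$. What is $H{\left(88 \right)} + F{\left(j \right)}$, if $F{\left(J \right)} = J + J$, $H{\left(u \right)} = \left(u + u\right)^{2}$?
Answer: $31126$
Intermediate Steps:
$H{\left(u \right)} = 4 u^{2}$ ($H{\left(u \right)} = \left(2 u\right)^{2} = 4 u^{2}$)
$j = 75$ ($j = 5 \left(\left(-3\right) \left(-8\right) - 9\right) = 5 \left(24 - 9\right) = 5 \cdot 15 = 75$)
$F{\left(J \right)} = 2 J$
$H{\left(88 \right)} + F{\left(j \right)} = 4 \cdot 88^{2} + 2 \cdot 75 = 4 \cdot 7744 + 150 = 30976 + 150 = 31126$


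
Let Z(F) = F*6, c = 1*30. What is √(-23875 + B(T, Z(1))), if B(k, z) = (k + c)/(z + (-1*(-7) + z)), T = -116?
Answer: I*√8620509/19 ≈ 154.53*I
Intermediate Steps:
c = 30
Z(F) = 6*F
B(k, z) = (30 + k)/(7 + 2*z) (B(k, z) = (k + 30)/(z + (-1*(-7) + z)) = (30 + k)/(z + (7 + z)) = (30 + k)/(7 + 2*z))
√(-23875 + B(T, Z(1))) = √(-23875 + (30 - 116)/(7 + 2*(6*1))) = √(-23875 - 86/(7 + 2*6)) = √(-23875 - 86/(7 + 12)) = √(-23875 - 86/19) = √(-453711/19) = I*√8620509/19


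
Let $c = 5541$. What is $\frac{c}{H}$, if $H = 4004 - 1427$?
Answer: $\frac{1847}{859} \approx 2.1502$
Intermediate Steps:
$H = 2577$
$\frac{c}{H} = \frac{5541}{2577} = 5541 \cdot \frac{1}{2577} = \frac{1847}{859}$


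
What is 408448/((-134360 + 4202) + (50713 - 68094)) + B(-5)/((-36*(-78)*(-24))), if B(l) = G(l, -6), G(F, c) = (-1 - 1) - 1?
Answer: -9175228333/3314316096 ≈ -2.7684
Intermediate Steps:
G(F, c) = -3 (G(F, c) = -2 - 1 = -3)
B(l) = -3
408448/((-134360 + 4202) + (50713 - 68094)) + B(-5)/((-36*(-78)*(-24))) = 408448/((-134360 + 4202) + (50713 - 68094)) - 3/(-36*(-78)*(-24)) = 408448/(-130158 - 17381) - 3/(2808*(-24)) = 408448/(-147539) - 3/(-67392) = 408448*(-1/147539) - 3*(-1/67392) = -408448/147539 + 1/22464 = -9175228333/3314316096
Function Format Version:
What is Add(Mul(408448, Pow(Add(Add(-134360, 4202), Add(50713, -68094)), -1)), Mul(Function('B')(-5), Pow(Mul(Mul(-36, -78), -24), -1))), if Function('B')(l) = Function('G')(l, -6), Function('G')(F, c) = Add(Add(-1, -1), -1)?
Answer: Rational(-9175228333, 3314316096) ≈ -2.7684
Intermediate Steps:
Function('G')(F, c) = -3 (Function('G')(F, c) = Add(-2, -1) = -3)
Function('B')(l) = -3
Add(Mul(408448, Pow(Add(Add(-134360, 4202), Add(50713, -68094)), -1)), Mul(Function('B')(-5), Pow(Mul(Mul(-36, -78), -24), -1))) = Add(Mul(408448, Pow(Add(Add(-134360, 4202), Add(50713, -68094)), -1)), Mul(-3, Pow(Mul(Mul(-36, -78), -24), -1))) = Add(Mul(408448, Pow(Add(-130158, -17381), -1)), Mul(-3, Pow(Mul(2808, -24), -1))) = Add(Mul(408448, Pow(-147539, -1)), Mul(-3, Pow(-67392, -1))) = Add(Mul(408448, Rational(-1, 147539)), Mul(-3, Rational(-1, 67392))) = Add(Rational(-408448, 147539), Rational(1, 22464)) = Rational(-9175228333, 3314316096)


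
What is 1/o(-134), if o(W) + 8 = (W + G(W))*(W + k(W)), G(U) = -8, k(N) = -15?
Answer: 1/21150 ≈ 4.7281e-5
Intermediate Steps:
o(W) = -8 + (-15 + W)*(-8 + W) (o(W) = -8 + (W - 8)*(W - 15) = -8 + (-8 + W)*(-15 + W) = -8 + (-15 + W)*(-8 + W))
1/o(-134) = 1/(112 + (-134)² - 23*(-134)) = 1/(112 + 17956 + 3082) = 1/21150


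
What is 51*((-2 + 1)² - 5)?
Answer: -204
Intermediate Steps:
51*((-2 + 1)² - 5) = 51*((-1)² - 5) = 51*(1 - 5) = 51*(-4) = -204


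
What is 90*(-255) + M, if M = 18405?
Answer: -4545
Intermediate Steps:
90*(-255) + M = 90*(-255) + 18405 = -22950 + 18405 = -4545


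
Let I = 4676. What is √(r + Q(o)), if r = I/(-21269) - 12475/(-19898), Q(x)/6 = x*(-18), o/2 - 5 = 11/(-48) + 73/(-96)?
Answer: I*√155078680505893877291/423210562 ≈ 29.425*I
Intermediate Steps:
o = 385/48 (o = 10 + 2*(11/(-48) + 73/(-96)) = 10 + 2*(11*(-1/48) + 73*(-1/96)) = 10 + 2*(-11/48 - 73/96) = 10 + 2*(-95/96) = 10 - 95/48 = 385/48 ≈ 8.0208)
Q(x) = -108*x (Q(x) = 6*(x*(-18)) = 6*(-18*x) = -108*x)
r = 172287727/423210562 (r = 4676/(-21269) - 12475/(-19898) = 4676*(-1/21269) - 12475*(-1/19898) = -4676/21269 + 12475/19898 = 172287727/423210562 ≈ 0.40710)
√(r + Q(o)) = √(172287727/423210562 - 108*385/48) = √(172287727/423210562 - 3465/4) = √(-732867723211/846421124) = I*√155078680505893877291/423210562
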